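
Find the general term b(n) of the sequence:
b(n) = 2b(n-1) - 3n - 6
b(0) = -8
First-order linear with linear forcing.
Homogeneous solution: b_h(n) = A·(2)^n.
Try particular b_p(n) = pn + q. Substituting:
  pn + q = 2(p(n-1) + q) - 3n - 6.
Matching the n-coefficient: p = 2p - 3 ⇒ p = 3.
Matching constants: q = -2p + 2q - 6 ⇒ q = 12.
General: b(n) = A·(2)^n + 3 n + 12.
Apply b(0) = -8: A + 12 = -8 ⇒ A = -20.
So b(n) = - 20 \cdot 2^{n} + 3 n + 12.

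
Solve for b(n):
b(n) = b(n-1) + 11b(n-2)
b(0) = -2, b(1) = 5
Characteristic equation: x² - x - 11 = 0.
Discriminant Δ = (1)² + 4·(11) = 45.
Roots r₁,₂ = (1 ± √45)/2, so r₁ = \frac{1}{2} + \frac{3 \sqrt{5}}{2}, r₂ = \frac{1}{2} - \frac{3 \sqrt{5}}{2}.
General solution: b(n) = A·r₁^n + B·r₂^n.
From the initial conditions, A + B = -2 and r₁A + r₂B = 5.
Since r₁ - r₂ = √45: A = (5 - (-2)r₂)/√45 = -1 + \frac{2 \sqrt{5}}{5}, and B = -2 - A = -1 - \frac{2 \sqrt{5}}{5}.
So b(n) = \left(-1 + \frac{2 \sqrt{5}}{5}\right)\left(\frac{1}{2} + \frac{3 \sqrt{5}}{2}\right)^n + \left(-1 - \frac{2 \sqrt{5}}{5}\right)\left(\frac{1}{2} - \frac{3 \sqrt{5}}{2}\right)^n.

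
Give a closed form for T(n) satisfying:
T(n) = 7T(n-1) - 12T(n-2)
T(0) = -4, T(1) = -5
Characteristic equation: x² - 7x + 12 = 0, which factors as (x - (4))(x - (3)) = 0.
Roots r₁ = 4, r₂ = 3 (distinct).
General solution: T(n) = A·(4)^n + B·(3)^n.
From T(0) = -4: A + B = -4.
From T(1) = -5: 4A + 3B = -5.
Solving: A = 7, B = -11.
So T(n) = - 11 \cdot 3^{n} + 7 \cdot 4^{n}.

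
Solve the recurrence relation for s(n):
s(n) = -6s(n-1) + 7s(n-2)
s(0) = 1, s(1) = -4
Characteristic equation: x² + 6x - 7 = 0, which factors as (x - (1))(x - (-7)) = 0.
Roots r₁ = 1, r₂ = -7 (distinct).
General solution: s(n) = A·(1)^n + B·(-7)^n.
From s(0) = 1: A + B = 1.
From s(1) = -4: A - 7B = -4.
Solving: A = \frac{3}{8}, B = \frac{5}{8}.
So s(n) = \frac{5 \left(-7\right)^{n}}{8} + \frac{3}{8}.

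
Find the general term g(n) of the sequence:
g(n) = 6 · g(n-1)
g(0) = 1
Pure geometric recurrence with ratio 6.
By induction g(n) = g(0) · (6)^n = 6^{n}.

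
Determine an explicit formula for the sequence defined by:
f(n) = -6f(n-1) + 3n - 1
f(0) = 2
First-order linear with linear forcing.
Homogeneous solution: f_h(n) = A·(-6)^n.
Try particular f_p(n) = pn + q. Substituting:
  pn + q = -6(p(n-1) + q) + 3n - 1.
Matching the n-coefficient: p = -6p + 3 ⇒ p = \frac{3}{7}.
Matching constants: q = 6p - 6q - 1 ⇒ q = \frac{11}{49}.
General: f(n) = A·(-6)^n + \frac{3 n}{7} + \frac{11}{49}.
Apply f(0) = 2: A + \frac{11}{49} = 2 ⇒ A = \frac{87}{49}.
So f(n) = \frac{87 \left(-6\right)^{n}}{49} + \frac{3 n}{7} + \frac{11}{49}.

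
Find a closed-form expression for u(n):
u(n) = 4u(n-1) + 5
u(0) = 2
First-order linear non-homogeneous.
Homogeneous solution: u_h(n) = A·(4)^n.
Try constant particular solution u_p = K: K = 4K + 5 ⇒ K = - \frac{5}{3}.
General: u(n) = A·(4)^n - \frac{5}{3}.
Apply u(0) = 2: A - \frac{5}{3} = 2 ⇒ A = \frac{11}{3}.
So u(n) = \frac{11 \cdot 4^{n}}{3} - \frac{5}{3}.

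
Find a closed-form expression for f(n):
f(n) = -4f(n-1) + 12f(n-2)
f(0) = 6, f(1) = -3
Characteristic equation: x² + 4x - 12 = 0, which factors as (x - (-6))(x - (2)) = 0.
Roots r₁ = -6, r₂ = 2 (distinct).
General solution: f(n) = A·(-6)^n + B·(2)^n.
From f(0) = 6: A + B = 6.
From f(1) = -3: -6A + 2B = -3.
Solving: A = \frac{15}{8}, B = \frac{33}{8}.
So f(n) = \frac{15 \left(-6\right)^{n}}{8} + \frac{33 \cdot 2^{n}}{8}.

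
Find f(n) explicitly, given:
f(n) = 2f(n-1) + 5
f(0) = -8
First-order linear non-homogeneous.
Homogeneous solution: f_h(n) = A·(2)^n.
Try constant particular solution f_p = K: K = 2K + 5 ⇒ K = -5.
General: f(n) = A·(2)^n - 5.
Apply f(0) = -8: A - 5 = -8 ⇒ A = -3.
So f(n) = - 3 \cdot 2^{n} - 5.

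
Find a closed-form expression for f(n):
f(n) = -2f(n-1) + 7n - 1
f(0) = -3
First-order linear with linear forcing.
Homogeneous solution: f_h(n) = A·(-2)^n.
Try particular f_p(n) = pn + q. Substituting:
  pn + q = -2(p(n-1) + q) + 7n - 1.
Matching the n-coefficient: p = -2p + 7 ⇒ p = \frac{7}{3}.
Matching constants: q = 2p - 2q - 1 ⇒ q = \frac{11}{9}.
General: f(n) = A·(-2)^n + \frac{7 n}{3} + \frac{11}{9}.
Apply f(0) = -3: A + \frac{11}{9} = -3 ⇒ A = - \frac{38}{9}.
So f(n) = - \frac{38 \left(-2\right)^{n}}{9} + \frac{7 n}{3} + \frac{11}{9}.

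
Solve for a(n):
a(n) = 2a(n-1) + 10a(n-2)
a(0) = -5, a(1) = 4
Characteristic equation: x² - 2x - 10 = 0.
Discriminant Δ = (2)² + 4·(10) = 44.
Roots r₁,₂ = (2 ± √44)/2, so r₁ = 1 + \sqrt{11}, r₂ = 1 - \sqrt{11}.
General solution: a(n) = A·r₁^n + B·r₂^n.
From the initial conditions, A + B = -5 and r₁A + r₂B = 4.
Since r₁ - r₂ = √44: A = (4 - (-5)r₂)/√44 = - \frac{5}{2} + \frac{9 \sqrt{11}}{22}, and B = -5 - A = - \frac{5}{2} - \frac{9 \sqrt{11}}{22}.
So a(n) = \left(- \frac{5}{2} + \frac{9 \sqrt{11}}{22}\right)\left(1 + \sqrt{11}\right)^n + \left(- \frac{5}{2} - \frac{9 \sqrt{11}}{22}\right)\left(1 - \sqrt{11}\right)^n.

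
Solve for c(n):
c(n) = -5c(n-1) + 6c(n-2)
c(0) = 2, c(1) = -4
Characteristic equation: x² + 5x - 6 = 0, which factors as (x - (-6))(x - (1)) = 0.
Roots r₁ = -6, r₂ = 1 (distinct).
General solution: c(n) = A·(-6)^n + B·(1)^n.
From c(0) = 2: A + B = 2.
From c(1) = -4: -6A + B = -4.
Solving: A = \frac{6}{7}, B = \frac{8}{7}.
So c(n) = \frac{6 \left(-6\right)^{n}}{7} + \frac{8}{7}.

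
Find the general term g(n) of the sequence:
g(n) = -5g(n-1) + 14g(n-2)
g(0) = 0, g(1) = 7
Characteristic equation: x² + 5x - 14 = 0, which factors as (x - (-7))(x - (2)) = 0.
Roots r₁ = -7, r₂ = 2 (distinct).
General solution: g(n) = A·(-7)^n + B·(2)^n.
From g(0) = 0: A + B = 0.
From g(1) = 7: -7A + 2B = 7.
Solving: A = - \frac{7}{9}, B = \frac{7}{9}.
So g(n) = - \frac{7 \left(-7\right)^{n}}{9} + \frac{7 \cdot 2^{n}}{9}.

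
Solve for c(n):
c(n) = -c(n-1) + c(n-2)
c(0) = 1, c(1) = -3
Characteristic equation: x² + x - 1 = 0.
Discriminant Δ = (-1)² + 4·(1) = 5.
Roots r₁,₂ = (-1 ± √5)/2, so r₁ = - \frac{1}{2} + \frac{\sqrt{5}}{2}, r₂ = - \frac{\sqrt{5}}{2} - \frac{1}{2}.
General solution: c(n) = A·r₁^n + B·r₂^n.
From the initial conditions, A + B = 1 and r₁A + r₂B = -3.
Since r₁ - r₂ = √5: A = (-3 - (1)r₂)/√5 = \frac{1}{2} - \frac{\sqrt{5}}{2}, and B = 1 - A = \frac{1}{2} + \frac{\sqrt{5}}{2}.
So c(n) = \left(\frac{1}{2} - \frac{\sqrt{5}}{2}\right)\left(- \frac{1}{2} + \frac{\sqrt{5}}{2}\right)^n + \left(\frac{1}{2} + \frac{\sqrt{5}}{2}\right)\left(- \frac{\sqrt{5}}{2} - \frac{1}{2}\right)^n.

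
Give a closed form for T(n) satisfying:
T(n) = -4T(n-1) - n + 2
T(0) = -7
First-order linear with linear forcing.
Homogeneous solution: T_h(n) = A·(-4)^n.
Try particular T_p(n) = pn + q. Substituting:
  pn + q = -4(p(n-1) + q) - n + 2.
Matching the n-coefficient: p = -4p - 1 ⇒ p = - \frac{1}{5}.
Matching constants: q = 4p - 4q + 2 ⇒ q = \frac{6}{25}.
General: T(n) = A·(-4)^n - \frac{n}{5} + \frac{6}{25}.
Apply T(0) = -7: A + \frac{6}{25} = -7 ⇒ A = - \frac{181}{25}.
So T(n) = - \frac{181 \left(-4\right)^{n}}{25} - \frac{n}{5} + \frac{6}{25}.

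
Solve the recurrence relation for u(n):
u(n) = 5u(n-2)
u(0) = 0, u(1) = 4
Characteristic equation: x² - 5 = 0.
Discriminant Δ = (0)² + 4·(5) = 20.
Roots r₁,₂ = (0 ± √20)/2, so r₁ = \sqrt{5}, r₂ = - \sqrt{5}.
General solution: u(n) = A·r₁^n + B·r₂^n.
From the initial conditions, A + B = 0 and r₁A + r₂B = 4.
Since r₁ - r₂ = √20: A = (4 - (0)r₂)/√20 = \frac{2 \sqrt{5}}{5}, and B = 0 - A = - \frac{2 \sqrt{5}}{5}.
So u(n) = \left(\frac{2 \sqrt{5}}{5}\right)\left(\sqrt{5}\right)^n + \left(- \frac{2 \sqrt{5}}{5}\right)\left(- \sqrt{5}\right)^n.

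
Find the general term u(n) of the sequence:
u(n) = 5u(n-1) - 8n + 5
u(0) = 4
First-order linear with linear forcing.
Homogeneous solution: u_h(n) = A·(5)^n.
Try particular u_p(n) = pn + q. Substituting:
  pn + q = 5(p(n-1) + q) - 8n + 5.
Matching the n-coefficient: p = 5p - 8 ⇒ p = 2.
Matching constants: q = -5p + 5q + 5 ⇒ q = \frac{5}{4}.
General: u(n) = A·(5)^n + 2 n + \frac{5}{4}.
Apply u(0) = 4: A + \frac{5}{4} = 4 ⇒ A = \frac{11}{4}.
So u(n) = \frac{11 \cdot 5^{n}}{4} + 2 n + \frac{5}{4}.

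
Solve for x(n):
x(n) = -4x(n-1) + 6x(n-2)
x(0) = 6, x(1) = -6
Characteristic equation: x² + 4x - 6 = 0.
Discriminant Δ = (-4)² + 4·(6) = 40.
Roots r₁,₂ = (-4 ± √40)/2, so r₁ = -2 + \sqrt{10}, r₂ = - \sqrt{10} - 2.
General solution: x(n) = A·r₁^n + B·r₂^n.
From the initial conditions, A + B = 6 and r₁A + r₂B = -6.
Since r₁ - r₂ = √40: A = (-6 - (6)r₂)/√40 = \frac{3 \sqrt{10}}{10} + 3, and B = 6 - A = 3 - \frac{3 \sqrt{10}}{10}.
So x(n) = \left(\frac{3 \sqrt{10}}{10} + 3\right)\left(-2 + \sqrt{10}\right)^n + \left(3 - \frac{3 \sqrt{10}}{10}\right)\left(- \sqrt{10} - 2\right)^n.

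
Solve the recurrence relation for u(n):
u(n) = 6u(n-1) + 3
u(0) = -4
First-order linear non-homogeneous.
Homogeneous solution: u_h(n) = A·(6)^n.
Try constant particular solution u_p = K: K = 6K + 3 ⇒ K = - \frac{3}{5}.
General: u(n) = A·(6)^n - \frac{3}{5}.
Apply u(0) = -4: A - \frac{3}{5} = -4 ⇒ A = - \frac{17}{5}.
So u(n) = - \frac{17 \cdot 6^{n}}{5} - \frac{3}{5}.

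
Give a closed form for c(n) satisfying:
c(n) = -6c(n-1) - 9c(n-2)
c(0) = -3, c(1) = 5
Characteristic equation: x² + 6x + 9 = 0, which is (x - (-3))².
Repeated root r = -3.
General solution: c(n) = (A + Bn)·(-3)^n.
From c(0) = -3: A = -3.
From c(1) = 5: (A + B)·(-3) = 5 ⇒ B = \frac{4}{3}.
So c(n) = \left(\frac{4 n}{3} - 3\right) \cdot (-3)^n.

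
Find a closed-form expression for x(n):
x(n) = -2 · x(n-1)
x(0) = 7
Pure geometric recurrence with ratio -2.
By induction x(n) = x(0) · (-2)^n = 7 \left(-2\right)^{n}.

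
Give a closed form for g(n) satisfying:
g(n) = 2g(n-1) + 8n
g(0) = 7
First-order linear with linear forcing.
Homogeneous solution: g_h(n) = A·(2)^n.
Try particular g_p(n) = pn + q. Substituting:
  pn + q = 2(p(n-1) + q) + 8n.
Matching the n-coefficient: p = 2p + 8 ⇒ p = -8.
Matching constants: q = -2p + 2q ⇒ q = -16.
General: g(n) = A·(2)^n - 8 n - 16.
Apply g(0) = 7: A - 16 = 7 ⇒ A = 23.
So g(n) = 23 \cdot 2^{n} - 8 n - 16.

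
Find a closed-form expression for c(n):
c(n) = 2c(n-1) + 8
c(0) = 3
First-order linear non-homogeneous.
Homogeneous solution: c_h(n) = A·(2)^n.
Try constant particular solution c_p = K: K = 2K + 8 ⇒ K = -8.
General: c(n) = A·(2)^n - 8.
Apply c(0) = 3: A - 8 = 3 ⇒ A = 11.
So c(n) = 11 \cdot 2^{n} - 8.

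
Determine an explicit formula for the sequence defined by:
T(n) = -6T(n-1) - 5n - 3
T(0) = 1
First-order linear with linear forcing.
Homogeneous solution: T_h(n) = A·(-6)^n.
Try particular T_p(n) = pn + q. Substituting:
  pn + q = -6(p(n-1) + q) - 5n - 3.
Matching the n-coefficient: p = -6p - 5 ⇒ p = - \frac{5}{7}.
Matching constants: q = 6p - 6q - 3 ⇒ q = - \frac{51}{49}.
General: T(n) = A·(-6)^n - \frac{5 n}{7} - \frac{51}{49}.
Apply T(0) = 1: A - \frac{51}{49} = 1 ⇒ A = \frac{100}{49}.
So T(n) = \frac{100 \left(-6\right)^{n}}{49} - \frac{5 n}{7} - \frac{51}{49}.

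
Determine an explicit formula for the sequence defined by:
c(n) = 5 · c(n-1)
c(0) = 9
Pure geometric recurrence with ratio 5.
By induction c(n) = c(0) · (5)^n = 9 \cdot 5^{n}.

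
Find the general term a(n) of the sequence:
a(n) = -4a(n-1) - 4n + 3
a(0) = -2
First-order linear with linear forcing.
Homogeneous solution: a_h(n) = A·(-4)^n.
Try particular a_p(n) = pn + q. Substituting:
  pn + q = -4(p(n-1) + q) - 4n + 3.
Matching the n-coefficient: p = -4p - 4 ⇒ p = - \frac{4}{5}.
Matching constants: q = 4p - 4q + 3 ⇒ q = - \frac{1}{25}.
General: a(n) = A·(-4)^n - \frac{4 n}{5} - \frac{1}{25}.
Apply a(0) = -2: A - \frac{1}{25} = -2 ⇒ A = - \frac{49}{25}.
So a(n) = - \frac{49 \left(-4\right)^{n}}{25} - \frac{4 n}{5} - \frac{1}{25}.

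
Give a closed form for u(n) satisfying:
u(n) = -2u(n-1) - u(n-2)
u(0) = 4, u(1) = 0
Characteristic equation: x² + 2x + 1 = 0, which is (x - (-1))².
Repeated root r = -1.
General solution: u(n) = (A + Bn)·(-1)^n.
From u(0) = 4: A = 4.
From u(1) = 0: (A + B)·(-1) = 0 ⇒ B = -4.
So u(n) = \left(4 - 4 n\right) \cdot (-1)^n.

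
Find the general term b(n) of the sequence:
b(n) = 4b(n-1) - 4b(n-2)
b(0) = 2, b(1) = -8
Characteristic equation: x² - 4x + 4 = 0, which is (x - (2))².
Repeated root r = 2.
General solution: b(n) = (A + Bn)·(2)^n.
From b(0) = 2: A = 2.
From b(1) = -8: (A + B)·(2) = -8 ⇒ B = -6.
So b(n) = \left(2 - 6 n\right) \cdot (2)^n.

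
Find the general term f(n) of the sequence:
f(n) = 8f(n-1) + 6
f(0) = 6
First-order linear non-homogeneous.
Homogeneous solution: f_h(n) = A·(8)^n.
Try constant particular solution f_p = K: K = 8K + 6 ⇒ K = - \frac{6}{7}.
General: f(n) = A·(8)^n - \frac{6}{7}.
Apply f(0) = 6: A - \frac{6}{7} = 6 ⇒ A = \frac{48}{7}.
So f(n) = \frac{48 \cdot 8^{n}}{7} - \frac{6}{7}.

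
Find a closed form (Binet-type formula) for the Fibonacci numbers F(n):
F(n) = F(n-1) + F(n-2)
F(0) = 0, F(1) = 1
This is the Fibonacci sequence.
Characteristic equation: x² - x - 1 = 0; roots r₁ = \frac{1}{2} + \frac{\sqrt{5}}{2}, r₂ = \frac{1}{2} - \frac{\sqrt{5}}{2}.
General: F(n) = A·r₁^n + B·r₂^n. Solving with F(0)=0, F(1)=1 gives A = \frac{\sqrt{5}}{5}, B = - \frac{\sqrt{5}}{5}.
So F(n) = \frac{2^{- n} \sqrt{5} \left(- \left(1 - \sqrt{5}\right)^{n} + \left(1 + \sqrt{5}\right)^{n}\right)}{5}.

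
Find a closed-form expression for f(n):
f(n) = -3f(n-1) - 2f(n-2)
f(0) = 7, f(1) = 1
Characteristic equation: x² + 3x + 2 = 0, which factors as (x - (-1))(x - (-2)) = 0.
Roots r₁ = -1, r₂ = -2 (distinct).
General solution: f(n) = A·(-1)^n + B·(-2)^n.
From f(0) = 7: A + B = 7.
From f(1) = 1: -A - 2B = 1.
Solving: A = 15, B = -8.
So f(n) = 15 \left(-1\right)^{n} - 8 \left(-2\right)^{n}.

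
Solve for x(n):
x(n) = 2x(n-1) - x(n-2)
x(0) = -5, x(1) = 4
Characteristic equation: x² - 2x + 1 = 0, which is (x - (1))².
Repeated root r = 1.
General solution: x(n) = (A + Bn)·(1)^n.
From x(0) = -5: A = -5.
From x(1) = 4: (A + B)·(1) = 4 ⇒ B = 9.
So x(n) = \left(9 n - 5\right) \cdot (1)^n.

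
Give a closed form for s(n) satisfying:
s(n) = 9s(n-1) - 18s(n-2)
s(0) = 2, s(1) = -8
Characteristic equation: x² - 9x + 18 = 0, which factors as (x - (6))(x - (3)) = 0.
Roots r₁ = 6, r₂ = 3 (distinct).
General solution: s(n) = A·(6)^n + B·(3)^n.
From s(0) = 2: A + B = 2.
From s(1) = -8: 6A + 3B = -8.
Solving: A = - \frac{14}{3}, B = \frac{20}{3}.
So s(n) = \frac{20 \cdot 3^{n}}{3} - \frac{14 \cdot 6^{n}}{3}.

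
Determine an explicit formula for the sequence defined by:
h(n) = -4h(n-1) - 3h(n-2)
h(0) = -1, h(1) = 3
Characteristic equation: x² + 4x + 3 = 0, which factors as (x - (-3))(x - (-1)) = 0.
Roots r₁ = -3, r₂ = -1 (distinct).
General solution: h(n) = A·(-3)^n + B·(-1)^n.
From h(0) = -1: A + B = -1.
From h(1) = 3: -3A - B = 3.
Solving: A = -1, B = 0.
So h(n) = - \left(-3\right)^{n}.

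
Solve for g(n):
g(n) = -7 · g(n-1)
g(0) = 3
Pure geometric recurrence with ratio -7.
By induction g(n) = g(0) · (-7)^n = 3 \left(-7\right)^{n}.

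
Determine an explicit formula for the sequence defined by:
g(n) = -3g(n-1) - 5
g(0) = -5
First-order linear non-homogeneous.
Homogeneous solution: g_h(n) = A·(-3)^n.
Try constant particular solution g_p = K: K = -3K - 5 ⇒ K = - \frac{5}{4}.
General: g(n) = A·(-3)^n - \frac{5}{4}.
Apply g(0) = -5: A - \frac{5}{4} = -5 ⇒ A = - \frac{15}{4}.
So g(n) = - \frac{15 \left(-3\right)^{n}}{4} - \frac{5}{4}.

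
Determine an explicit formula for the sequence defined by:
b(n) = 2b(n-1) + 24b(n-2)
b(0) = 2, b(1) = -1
Characteristic equation: x² - 2x - 24 = 0, which factors as (x - (-4))(x - (6)) = 0.
Roots r₁ = -4, r₂ = 6 (distinct).
General solution: b(n) = A·(-4)^n + B·(6)^n.
From b(0) = 2: A + B = 2.
From b(1) = -1: -4A + 6B = -1.
Solving: A = \frac{13}{10}, B = \frac{7}{10}.
So b(n) = \frac{13 \left(-4\right)^{n}}{10} + \frac{7 \cdot 6^{n}}{10}.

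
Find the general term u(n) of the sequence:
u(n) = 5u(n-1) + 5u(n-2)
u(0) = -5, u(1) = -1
Characteristic equation: x² - 5x - 5 = 0.
Discriminant Δ = (5)² + 4·(5) = 45.
Roots r₁,₂ = (5 ± √45)/2, so r₁ = \frac{5}{2} + \frac{3 \sqrt{5}}{2}, r₂ = \frac{5}{2} - \frac{3 \sqrt{5}}{2}.
General solution: u(n) = A·r₁^n + B·r₂^n.
From the initial conditions, A + B = -5 and r₁A + r₂B = -1.
Since r₁ - r₂ = √45: A = (-1 - (-5)r₂)/√45 = - \frac{5}{2} + \frac{23 \sqrt{5}}{30}, and B = -5 - A = - \frac{5}{2} - \frac{23 \sqrt{5}}{30}.
So u(n) = \left(- \frac{5}{2} + \frac{23 \sqrt{5}}{30}\right)\left(\frac{5}{2} + \frac{3 \sqrt{5}}{2}\right)^n + \left(- \frac{5}{2} - \frac{23 \sqrt{5}}{30}\right)\left(\frac{5}{2} - \frac{3 \sqrt{5}}{2}\right)^n.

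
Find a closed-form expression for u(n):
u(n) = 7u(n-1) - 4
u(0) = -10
First-order linear non-homogeneous.
Homogeneous solution: u_h(n) = A·(7)^n.
Try constant particular solution u_p = K: K = 7K - 4 ⇒ K = \frac{2}{3}.
General: u(n) = A·(7)^n + \frac{2}{3}.
Apply u(0) = -10: A + \frac{2}{3} = -10 ⇒ A = - \frac{32}{3}.
So u(n) = \frac{2}{3} - \frac{32 \cdot 7^{n}}{3}.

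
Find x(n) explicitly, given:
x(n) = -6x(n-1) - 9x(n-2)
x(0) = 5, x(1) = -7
Characteristic equation: x² + 6x + 9 = 0, which is (x - (-3))².
Repeated root r = -3.
General solution: x(n) = (A + Bn)·(-3)^n.
From x(0) = 5: A = 5.
From x(1) = -7: (A + B)·(-3) = -7 ⇒ B = - \frac{8}{3}.
So x(n) = \left(5 - \frac{8 n}{3}\right) \cdot (-3)^n.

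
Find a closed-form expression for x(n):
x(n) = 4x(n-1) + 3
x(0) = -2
First-order linear non-homogeneous.
Homogeneous solution: x_h(n) = A·(4)^n.
Try constant particular solution x_p = K: K = 4K + 3 ⇒ K = -1.
General: x(n) = A·(4)^n - 1.
Apply x(0) = -2: A - 1 = -2 ⇒ A = -1.
So x(n) = - 4^{n} - 1.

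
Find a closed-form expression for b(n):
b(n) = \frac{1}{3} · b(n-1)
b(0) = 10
Pure geometric recurrence with ratio \frac{1}{3}.
By induction b(n) = b(0) · (\frac{1}{3})^n = 10 \cdot 3^{- n}.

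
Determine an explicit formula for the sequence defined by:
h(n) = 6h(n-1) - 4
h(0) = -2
First-order linear non-homogeneous.
Homogeneous solution: h_h(n) = A·(6)^n.
Try constant particular solution h_p = K: K = 6K - 4 ⇒ K = \frac{4}{5}.
General: h(n) = A·(6)^n + \frac{4}{5}.
Apply h(0) = -2: A + \frac{4}{5} = -2 ⇒ A = - \frac{14}{5}.
So h(n) = \frac{4}{5} - \frac{14 \cdot 6^{n}}{5}.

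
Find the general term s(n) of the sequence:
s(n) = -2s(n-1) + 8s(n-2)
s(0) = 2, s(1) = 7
Characteristic equation: x² + 2x - 8 = 0, which factors as (x - (2))(x - (-4)) = 0.
Roots r₁ = 2, r₂ = -4 (distinct).
General solution: s(n) = A·(2)^n + B·(-4)^n.
From s(0) = 2: A + B = 2.
From s(1) = 7: 2A - 4B = 7.
Solving: A = \frac{5}{2}, B = - \frac{1}{2}.
So s(n) = - \frac{\left(-4\right)^{n}}{2} + \frac{5 \cdot 2^{n}}{2}.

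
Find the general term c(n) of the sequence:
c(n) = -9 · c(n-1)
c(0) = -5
Pure geometric recurrence with ratio -9.
By induction c(n) = c(0) · (-9)^n = - 5 \left(-9\right)^{n}.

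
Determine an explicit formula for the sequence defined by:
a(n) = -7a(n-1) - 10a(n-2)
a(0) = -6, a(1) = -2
Characteristic equation: x² + 7x + 10 = 0, which factors as (x - (-5))(x - (-2)) = 0.
Roots r₁ = -5, r₂ = -2 (distinct).
General solution: a(n) = A·(-5)^n + B·(-2)^n.
From a(0) = -6: A + B = -6.
From a(1) = -2: -5A - 2B = -2.
Solving: A = \frac{14}{3}, B = - \frac{32}{3}.
So a(n) = - \frac{32 \left(-2\right)^{n}}{3} + \frac{14 \left(-5\right)^{n}}{3}.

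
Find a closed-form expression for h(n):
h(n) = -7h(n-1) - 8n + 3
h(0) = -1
First-order linear with linear forcing.
Homogeneous solution: h_h(n) = A·(-7)^n.
Try particular h_p(n) = pn + q. Substituting:
  pn + q = -7(p(n-1) + q) - 8n + 3.
Matching the n-coefficient: p = -7p - 8 ⇒ p = -1.
Matching constants: q = 7p - 7q + 3 ⇒ q = - \frac{1}{2}.
General: h(n) = A·(-7)^n - n - \frac{1}{2}.
Apply h(0) = -1: A - \frac{1}{2} = -1 ⇒ A = - \frac{1}{2}.
So h(n) = - \frac{\left(-7\right)^{n}}{2} - n - \frac{1}{2}.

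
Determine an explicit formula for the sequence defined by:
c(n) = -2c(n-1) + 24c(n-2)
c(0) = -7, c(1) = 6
Characteristic equation: x² + 2x - 24 = 0, which factors as (x - (4))(x - (-6)) = 0.
Roots r₁ = 4, r₂ = -6 (distinct).
General solution: c(n) = A·(4)^n + B·(-6)^n.
From c(0) = -7: A + B = -7.
From c(1) = 6: 4A - 6B = 6.
Solving: A = - \frac{18}{5}, B = - \frac{17}{5}.
So c(n) = - \frac{17 \left(-6\right)^{n}}{5} - \frac{18 \cdot 4^{n}}{5}.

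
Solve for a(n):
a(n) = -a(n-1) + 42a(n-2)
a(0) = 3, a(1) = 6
Characteristic equation: x² + x - 42 = 0, which factors as (x - (6))(x - (-7)) = 0.
Roots r₁ = 6, r₂ = -7 (distinct).
General solution: a(n) = A·(6)^n + B·(-7)^n.
From a(0) = 3: A + B = 3.
From a(1) = 6: 6A - 7B = 6.
Solving: A = \frac{27}{13}, B = \frac{12}{13}.
So a(n) = \frac{12 \left(-7\right)^{n}}{13} + \frac{27 \cdot 6^{n}}{13}.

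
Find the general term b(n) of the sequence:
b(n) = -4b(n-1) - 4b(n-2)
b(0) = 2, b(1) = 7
Characteristic equation: x² + 4x + 4 = 0, which is (x - (-2))².
Repeated root r = -2.
General solution: b(n) = (A + Bn)·(-2)^n.
From b(0) = 2: A = 2.
From b(1) = 7: (A + B)·(-2) = 7 ⇒ B = - \frac{11}{2}.
So b(n) = \left(2 - \frac{11 n}{2}\right) \cdot (-2)^n.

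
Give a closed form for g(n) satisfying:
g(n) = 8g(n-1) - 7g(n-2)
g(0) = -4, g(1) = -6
Characteristic equation: x² - 8x + 7 = 0, which factors as (x - (7))(x - (1)) = 0.
Roots r₁ = 7, r₂ = 1 (distinct).
General solution: g(n) = A·(7)^n + B·(1)^n.
From g(0) = -4: A + B = -4.
From g(1) = -6: 7A + B = -6.
Solving: A = - \frac{1}{3}, B = - \frac{11}{3}.
So g(n) = - \frac{7^{n}}{3} - \frac{11}{3}.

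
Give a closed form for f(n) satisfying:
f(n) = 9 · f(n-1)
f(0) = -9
Pure geometric recurrence with ratio 9.
By induction f(n) = f(0) · (9)^n = - 9 \cdot 9^{n}.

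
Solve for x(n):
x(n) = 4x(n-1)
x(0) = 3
This is a homogeneous first-order recurrence with ratio 4.
By induction x(n) = x(0) · (4)^n = 3 \cdot 4^{n}.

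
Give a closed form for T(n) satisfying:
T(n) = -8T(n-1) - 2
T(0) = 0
First-order linear non-homogeneous.
Homogeneous solution: T_h(n) = A·(-8)^n.
Try constant particular solution T_p = K: K = -8K - 2 ⇒ K = - \frac{2}{9}.
General: T(n) = A·(-8)^n - \frac{2}{9}.
Apply T(0) = 0: A - \frac{2}{9} = 0 ⇒ A = \frac{2}{9}.
So T(n) = \frac{2 \left(-8\right)^{n}}{9} - \frac{2}{9}.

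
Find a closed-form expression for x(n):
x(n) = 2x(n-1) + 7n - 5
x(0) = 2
First-order linear with linear forcing.
Homogeneous solution: x_h(n) = A·(2)^n.
Try particular x_p(n) = pn + q. Substituting:
  pn + q = 2(p(n-1) + q) + 7n - 5.
Matching the n-coefficient: p = 2p + 7 ⇒ p = -7.
Matching constants: q = -2p + 2q - 5 ⇒ q = -9.
General: x(n) = A·(2)^n - 7 n - 9.
Apply x(0) = 2: A - 9 = 2 ⇒ A = 11.
So x(n) = 11 \cdot 2^{n} - 7 n - 9.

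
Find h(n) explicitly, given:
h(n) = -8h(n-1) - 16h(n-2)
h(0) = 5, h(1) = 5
Characteristic equation: x² + 8x + 16 = 0, which is (x - (-4))².
Repeated root r = -4.
General solution: h(n) = (A + Bn)·(-4)^n.
From h(0) = 5: A = 5.
From h(1) = 5: (A + B)·(-4) = 5 ⇒ B = - \frac{25}{4}.
So h(n) = \left(5 - \frac{25 n}{4}\right) \cdot (-4)^n.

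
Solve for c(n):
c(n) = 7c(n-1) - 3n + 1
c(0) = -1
First-order linear with linear forcing.
Homogeneous solution: c_h(n) = A·(7)^n.
Try particular c_p(n) = pn + q. Substituting:
  pn + q = 7(p(n-1) + q) - 3n + 1.
Matching the n-coefficient: p = 7p - 3 ⇒ p = \frac{1}{2}.
Matching constants: q = -7p + 7q + 1 ⇒ q = \frac{5}{12}.
General: c(n) = A·(7)^n + \frac{n}{2} + \frac{5}{12}.
Apply c(0) = -1: A + \frac{5}{12} = -1 ⇒ A = - \frac{17}{12}.
So c(n) = - \frac{17 \cdot 7^{n}}{12} + \frac{n}{2} + \frac{5}{12}.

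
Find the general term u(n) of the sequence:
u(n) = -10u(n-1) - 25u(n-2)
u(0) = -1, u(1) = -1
Characteristic equation: x² + 10x + 25 = 0, which is (x - (-5))².
Repeated root r = -5.
General solution: u(n) = (A + Bn)·(-5)^n.
From u(0) = -1: A = -1.
From u(1) = -1: (A + B)·(-5) = -1 ⇒ B = \frac{6}{5}.
So u(n) = \left(\frac{6 n}{5} - 1\right) \cdot (-5)^n.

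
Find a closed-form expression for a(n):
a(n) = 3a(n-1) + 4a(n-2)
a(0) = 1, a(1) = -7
Characteristic equation: x² - 3x - 4 = 0, which factors as (x - (-1))(x - (4)) = 0.
Roots r₁ = -1, r₂ = 4 (distinct).
General solution: a(n) = A·(-1)^n + B·(4)^n.
From a(0) = 1: A + B = 1.
From a(1) = -7: -A + 4B = -7.
Solving: A = \frac{11}{5}, B = - \frac{6}{5}.
So a(n) = \frac{11 \left(-1\right)^{n}}{5} - \frac{6 \cdot 4^{n}}{5}.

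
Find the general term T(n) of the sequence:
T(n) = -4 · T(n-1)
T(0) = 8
Pure geometric recurrence with ratio -4.
By induction T(n) = T(0) · (-4)^n = 8 \left(-4\right)^{n}.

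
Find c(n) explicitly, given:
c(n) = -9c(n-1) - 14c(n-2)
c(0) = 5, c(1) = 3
Characteristic equation: x² + 9x + 14 = 0, which factors as (x - (-7))(x - (-2)) = 0.
Roots r₁ = -7, r₂ = -2 (distinct).
General solution: c(n) = A·(-7)^n + B·(-2)^n.
From c(0) = 5: A + B = 5.
From c(1) = 3: -7A - 2B = 3.
Solving: A = - \frac{13}{5}, B = \frac{38}{5}.
So c(n) = \frac{38 \left(-2\right)^{n}}{5} - \frac{13 \left(-7\right)^{n}}{5}.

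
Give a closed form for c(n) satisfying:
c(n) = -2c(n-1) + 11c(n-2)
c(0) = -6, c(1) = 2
Characteristic equation: x² + 2x - 11 = 0.
Discriminant Δ = (-2)² + 4·(11) = 48.
Roots r₁,₂ = (-2 ± √48)/2, so r₁ = -1 + 2 \sqrt{3}, r₂ = - 2 \sqrt{3} - 1.
General solution: c(n) = A·r₁^n + B·r₂^n.
From the initial conditions, A + B = -6 and r₁A + r₂B = 2.
Since r₁ - r₂ = √48: A = (2 - (-6)r₂)/√48 = -3 - \frac{\sqrt{3}}{3}, and B = -6 - A = -3 + \frac{\sqrt{3}}{3}.
So c(n) = \left(-3 - \frac{\sqrt{3}}{3}\right)\left(-1 + 2 \sqrt{3}\right)^n + \left(-3 + \frac{\sqrt{3}}{3}\right)\left(- 2 \sqrt{3} - 1\right)^n.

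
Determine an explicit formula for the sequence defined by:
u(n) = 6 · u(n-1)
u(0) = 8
Pure geometric recurrence with ratio 6.
By induction u(n) = u(0) · (6)^n = 8 \cdot 6^{n}.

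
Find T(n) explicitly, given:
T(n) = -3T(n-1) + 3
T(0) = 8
First-order linear non-homogeneous.
Homogeneous solution: T_h(n) = A·(-3)^n.
Try constant particular solution T_p = K: K = -3K + 3 ⇒ K = \frac{3}{4}.
General: T(n) = A·(-3)^n + \frac{3}{4}.
Apply T(0) = 8: A + \frac{3}{4} = 8 ⇒ A = \frac{29}{4}.
So T(n) = \frac{29 \left(-3\right)^{n}}{4} + \frac{3}{4}.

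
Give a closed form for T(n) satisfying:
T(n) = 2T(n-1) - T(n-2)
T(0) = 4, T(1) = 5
Characteristic equation: x² - 2x + 1 = 0, which is (x - (1))².
Repeated root r = 1.
General solution: T(n) = (A + Bn)·(1)^n.
From T(0) = 4: A = 4.
From T(1) = 5: (A + B)·(1) = 5 ⇒ B = 1.
So T(n) = \left(n + 4\right) \cdot (1)^n.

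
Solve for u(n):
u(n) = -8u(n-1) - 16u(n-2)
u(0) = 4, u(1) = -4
Characteristic equation: x² + 8x + 16 = 0, which is (x - (-4))².
Repeated root r = -4.
General solution: u(n) = (A + Bn)·(-4)^n.
From u(0) = 4: A = 4.
From u(1) = -4: (A + B)·(-4) = -4 ⇒ B = -3.
So u(n) = \left(4 - 3 n\right) \cdot (-4)^n.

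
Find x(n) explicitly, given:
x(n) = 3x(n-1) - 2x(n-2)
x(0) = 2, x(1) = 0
Characteristic equation: x² - 3x + 2 = 0, which factors as (x - (2))(x - (1)) = 0.
Roots r₁ = 2, r₂ = 1 (distinct).
General solution: x(n) = A·(2)^n + B·(1)^n.
From x(0) = 2: A + B = 2.
From x(1) = 0: 2A + B = 0.
Solving: A = -2, B = 4.
So x(n) = 4 - 2 \cdot 2^{n}.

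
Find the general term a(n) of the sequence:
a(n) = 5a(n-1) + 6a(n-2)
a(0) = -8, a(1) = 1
Characteristic equation: x² - 5x - 6 = 0, which factors as (x - (-1))(x - (6)) = 0.
Roots r₁ = -1, r₂ = 6 (distinct).
General solution: a(n) = A·(-1)^n + B·(6)^n.
From a(0) = -8: A + B = -8.
From a(1) = 1: -A + 6B = 1.
Solving: A = -7, B = -1.
So a(n) = - 7 \left(-1\right)^{n} - 6^{n}.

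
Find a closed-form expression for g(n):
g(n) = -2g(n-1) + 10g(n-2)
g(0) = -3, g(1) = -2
Characteristic equation: x² + 2x - 10 = 0.
Discriminant Δ = (-2)² + 4·(10) = 44.
Roots r₁,₂ = (-2 ± √44)/2, so r₁ = -1 + \sqrt{11}, r₂ = - \sqrt{11} - 1.
General solution: g(n) = A·r₁^n + B·r₂^n.
From the initial conditions, A + B = -3 and r₁A + r₂B = -2.
Since r₁ - r₂ = √44: A = (-2 - (-3)r₂)/√44 = - \frac{3}{2} - \frac{5 \sqrt{11}}{22}, and B = -3 - A = - \frac{3}{2} + \frac{5 \sqrt{11}}{22}.
So g(n) = \left(- \frac{3}{2} - \frac{5 \sqrt{11}}{22}\right)\left(-1 + \sqrt{11}\right)^n + \left(- \frac{3}{2} + \frac{5 \sqrt{11}}{22}\right)\left(- \sqrt{11} - 1\right)^n.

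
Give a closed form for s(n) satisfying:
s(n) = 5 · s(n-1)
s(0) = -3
Pure geometric recurrence with ratio 5.
By induction s(n) = s(0) · (5)^n = - 3 \cdot 5^{n}.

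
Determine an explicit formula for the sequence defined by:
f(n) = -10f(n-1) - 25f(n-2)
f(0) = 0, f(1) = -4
Characteristic equation: x² + 10x + 25 = 0, which is (x - (-5))².
Repeated root r = -5.
General solution: f(n) = (A + Bn)·(-5)^n.
From f(0) = 0: A = 0.
From f(1) = -4: (A + B)·(-5) = -4 ⇒ B = \frac{4}{5}.
So f(n) = \left(\frac{4 n}{5}\right) \cdot (-5)^n.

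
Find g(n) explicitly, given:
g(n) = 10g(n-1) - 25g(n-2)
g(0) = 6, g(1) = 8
Characteristic equation: x² - 10x + 25 = 0, which is (x - (5))².
Repeated root r = 5.
General solution: g(n) = (A + Bn)·(5)^n.
From g(0) = 6: A = 6.
From g(1) = 8: (A + B)·(5) = 8 ⇒ B = - \frac{22}{5}.
So g(n) = \left(6 - \frac{22 n}{5}\right) \cdot (5)^n.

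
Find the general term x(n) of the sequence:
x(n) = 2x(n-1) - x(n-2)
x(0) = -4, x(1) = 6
Characteristic equation: x² - 2x + 1 = 0, which is (x - (1))².
Repeated root r = 1.
General solution: x(n) = (A + Bn)·(1)^n.
From x(0) = -4: A = -4.
From x(1) = 6: (A + B)·(1) = 6 ⇒ B = 10.
So x(n) = \left(10 n - 4\right) \cdot (1)^n.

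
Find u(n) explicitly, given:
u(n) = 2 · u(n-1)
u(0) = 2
Pure geometric recurrence with ratio 2.
By induction u(n) = u(0) · (2)^n = 2 \cdot 2^{n}.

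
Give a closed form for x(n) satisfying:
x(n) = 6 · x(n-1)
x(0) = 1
Pure geometric recurrence with ratio 6.
By induction x(n) = x(0) · (6)^n = 6^{n}.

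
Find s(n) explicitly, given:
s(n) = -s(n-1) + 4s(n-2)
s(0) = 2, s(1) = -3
Characteristic equation: x² + x - 4 = 0.
Discriminant Δ = (-1)² + 4·(4) = 17.
Roots r₁,₂ = (-1 ± √17)/2, so r₁ = - \frac{1}{2} + \frac{\sqrt{17}}{2}, r₂ = - \frac{\sqrt{17}}{2} - \frac{1}{2}.
General solution: s(n) = A·r₁^n + B·r₂^n.
From the initial conditions, A + B = 2 and r₁A + r₂B = -3.
Since r₁ - r₂ = √17: A = (-3 - (2)r₂)/√17 = 1 - \frac{2 \sqrt{17}}{17}, and B = 2 - A = \frac{2 \sqrt{17}}{17} + 1.
So s(n) = \left(1 - \frac{2 \sqrt{17}}{17}\right)\left(- \frac{1}{2} + \frac{\sqrt{17}}{2}\right)^n + \left(\frac{2 \sqrt{17}}{17} + 1\right)\left(- \frac{\sqrt{17}}{2} - \frac{1}{2}\right)^n.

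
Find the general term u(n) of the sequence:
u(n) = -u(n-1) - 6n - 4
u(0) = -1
First-order linear with linear forcing.
Homogeneous solution: u_h(n) = A·(-1)^n.
Try particular u_p(n) = pn + q. Substituting:
  pn + q = -(p(n-1) + q) - 6n - 4.
Matching the n-coefficient: p = -p - 6 ⇒ p = -3.
Matching constants: q = p - q - 4 ⇒ q = - \frac{7}{2}.
General: u(n) = A·(-1)^n - 3 n - \frac{7}{2}.
Apply u(0) = -1: A - \frac{7}{2} = -1 ⇒ A = \frac{5}{2}.
So u(n) = \frac{5 \left(-1\right)^{n}}{2} - 3 n - \frac{7}{2}.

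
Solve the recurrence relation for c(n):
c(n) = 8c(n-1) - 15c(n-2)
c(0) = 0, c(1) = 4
Characteristic equation: x² - 8x + 15 = 0, which factors as (x - (3))(x - (5)) = 0.
Roots r₁ = 3, r₂ = 5 (distinct).
General solution: c(n) = A·(3)^n + B·(5)^n.
From c(0) = 0: A + B = 0.
From c(1) = 4: 3A + 5B = 4.
Solving: A = -2, B = 2.
So c(n) = - 2 \cdot 3^{n} + 2 \cdot 5^{n}.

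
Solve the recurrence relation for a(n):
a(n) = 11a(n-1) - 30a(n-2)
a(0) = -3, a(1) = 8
Characteristic equation: x² - 11x + 30 = 0, which factors as (x - (5))(x - (6)) = 0.
Roots r₁ = 5, r₂ = 6 (distinct).
General solution: a(n) = A·(5)^n + B·(6)^n.
From a(0) = -3: A + B = -3.
From a(1) = 8: 5A + 6B = 8.
Solving: A = -26, B = 23.
So a(n) = - 26 \cdot 5^{n} + 23 \cdot 6^{n}.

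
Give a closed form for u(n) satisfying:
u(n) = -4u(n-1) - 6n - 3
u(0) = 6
First-order linear with linear forcing.
Homogeneous solution: u_h(n) = A·(-4)^n.
Try particular u_p(n) = pn + q. Substituting:
  pn + q = -4(p(n-1) + q) - 6n - 3.
Matching the n-coefficient: p = -4p - 6 ⇒ p = - \frac{6}{5}.
Matching constants: q = 4p - 4q - 3 ⇒ q = - \frac{39}{25}.
General: u(n) = A·(-4)^n - \frac{6 n}{5} - \frac{39}{25}.
Apply u(0) = 6: A - \frac{39}{25} = 6 ⇒ A = \frac{189}{25}.
So u(n) = \frac{189 \left(-4\right)^{n}}{25} - \frac{6 n}{5} - \frac{39}{25}.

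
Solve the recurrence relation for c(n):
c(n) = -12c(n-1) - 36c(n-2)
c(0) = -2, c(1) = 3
Characteristic equation: x² + 12x + 36 = 0, which is (x - (-6))².
Repeated root r = -6.
General solution: c(n) = (A + Bn)·(-6)^n.
From c(0) = -2: A = -2.
From c(1) = 3: (A + B)·(-6) = 3 ⇒ B = \frac{3}{2}.
So c(n) = \left(\frac{3 n}{2} - 2\right) \cdot (-6)^n.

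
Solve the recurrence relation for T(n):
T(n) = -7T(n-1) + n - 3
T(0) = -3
First-order linear with linear forcing.
Homogeneous solution: T_h(n) = A·(-7)^n.
Try particular T_p(n) = pn + q. Substituting:
  pn + q = -7(p(n-1) + q) + n - 3.
Matching the n-coefficient: p = -7p + 1 ⇒ p = \frac{1}{8}.
Matching constants: q = 7p - 7q - 3 ⇒ q = - \frac{17}{64}.
General: T(n) = A·(-7)^n + \frac{n}{8} - \frac{17}{64}.
Apply T(0) = -3: A - \frac{17}{64} = -3 ⇒ A = - \frac{175}{64}.
So T(n) = - \frac{175 \left(-7\right)^{n}}{64} + \frac{n}{8} - \frac{17}{64}.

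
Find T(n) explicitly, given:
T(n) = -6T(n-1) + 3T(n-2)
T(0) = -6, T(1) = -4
Characteristic equation: x² + 6x - 3 = 0.
Discriminant Δ = (-6)² + 4·(3) = 48.
Roots r₁,₂ = (-6 ± √48)/2, so r₁ = -3 + 2 \sqrt{3}, r₂ = - 2 \sqrt{3} - 3.
General solution: T(n) = A·r₁^n + B·r₂^n.
From the initial conditions, A + B = -6 and r₁A + r₂B = -4.
Since r₁ - r₂ = √48: A = (-4 - (-6)r₂)/√48 = - \frac{11 \sqrt{3}}{6} - 3, and B = -6 - A = -3 + \frac{11 \sqrt{3}}{6}.
So T(n) = \left(- \frac{11 \sqrt{3}}{6} - 3\right)\left(-3 + 2 \sqrt{3}\right)^n + \left(-3 + \frac{11 \sqrt{3}}{6}\right)\left(- 2 \sqrt{3} - 3\right)^n.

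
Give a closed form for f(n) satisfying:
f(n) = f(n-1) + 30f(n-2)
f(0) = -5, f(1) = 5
Characteristic equation: x² - x - 30 = 0, which factors as (x - (6))(x - (-5)) = 0.
Roots r₁ = 6, r₂ = -5 (distinct).
General solution: f(n) = A·(6)^n + B·(-5)^n.
From f(0) = -5: A + B = -5.
From f(1) = 5: 6A - 5B = 5.
Solving: A = - \frac{20}{11}, B = - \frac{35}{11}.
So f(n) = - \frac{35 \left(-5\right)^{n}}{11} - \frac{20 \cdot 6^{n}}{11}.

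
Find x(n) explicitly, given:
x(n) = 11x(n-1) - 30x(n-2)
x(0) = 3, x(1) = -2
Characteristic equation: x² - 11x + 30 = 0, which factors as (x - (5))(x - (6)) = 0.
Roots r₁ = 5, r₂ = 6 (distinct).
General solution: x(n) = A·(5)^n + B·(6)^n.
From x(0) = 3: A + B = 3.
From x(1) = -2: 5A + 6B = -2.
Solving: A = 20, B = -17.
So x(n) = 20 \cdot 5^{n} - 17 \cdot 6^{n}.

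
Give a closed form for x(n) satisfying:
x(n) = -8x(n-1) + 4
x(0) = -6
First-order linear non-homogeneous.
Homogeneous solution: x_h(n) = A·(-8)^n.
Try constant particular solution x_p = K: K = -8K + 4 ⇒ K = \frac{4}{9}.
General: x(n) = A·(-8)^n + \frac{4}{9}.
Apply x(0) = -6: A + \frac{4}{9} = -6 ⇒ A = - \frac{58}{9}.
So x(n) = \frac{4}{9} - \frac{58 \left(-8\right)^{n}}{9}.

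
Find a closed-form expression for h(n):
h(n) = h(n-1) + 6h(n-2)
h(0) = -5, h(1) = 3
Characteristic equation: x² - x - 6 = 0, which factors as (x - (-2))(x - (3)) = 0.
Roots r₁ = -2, r₂ = 3 (distinct).
General solution: h(n) = A·(-2)^n + B·(3)^n.
From h(0) = -5: A + B = -5.
From h(1) = 3: -2A + 3B = 3.
Solving: A = - \frac{18}{5}, B = - \frac{7}{5}.
So h(n) = - \frac{18 \left(-2\right)^{n}}{5} - \frac{7 \cdot 3^{n}}{5}.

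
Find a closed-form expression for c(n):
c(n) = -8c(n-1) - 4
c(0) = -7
First-order linear non-homogeneous.
Homogeneous solution: c_h(n) = A·(-8)^n.
Try constant particular solution c_p = K: K = -8K - 4 ⇒ K = - \frac{4}{9}.
General: c(n) = A·(-8)^n - \frac{4}{9}.
Apply c(0) = -7: A - \frac{4}{9} = -7 ⇒ A = - \frac{59}{9}.
So c(n) = - \frac{59 \left(-8\right)^{n}}{9} - \frac{4}{9}.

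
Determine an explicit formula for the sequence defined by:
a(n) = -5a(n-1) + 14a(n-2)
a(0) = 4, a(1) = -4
Characteristic equation: x² + 5x - 14 = 0, which factors as (x - (-7))(x - (2)) = 0.
Roots r₁ = -7, r₂ = 2 (distinct).
General solution: a(n) = A·(-7)^n + B·(2)^n.
From a(0) = 4: A + B = 4.
From a(1) = -4: -7A + 2B = -4.
Solving: A = \frac{4}{3}, B = \frac{8}{3}.
So a(n) = \frac{4 \left(-7\right)^{n}}{3} + \frac{8 \cdot 2^{n}}{3}.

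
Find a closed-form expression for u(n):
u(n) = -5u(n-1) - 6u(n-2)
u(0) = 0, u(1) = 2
Characteristic equation: x² + 5x + 6 = 0, which factors as (x - (-3))(x - (-2)) = 0.
Roots r₁ = -3, r₂ = -2 (distinct).
General solution: u(n) = A·(-3)^n + B·(-2)^n.
From u(0) = 0: A + B = 0.
From u(1) = 2: -3A - 2B = 2.
Solving: A = -2, B = 2.
So u(n) = 2 \left(-2\right)^{n} - 2 \left(-3\right)^{n}.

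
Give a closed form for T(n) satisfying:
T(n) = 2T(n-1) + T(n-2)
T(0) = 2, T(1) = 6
Characteristic equation: x² - 2x - 1 = 0.
Discriminant Δ = (2)² + 4·(1) = 8.
Roots r₁,₂ = (2 ± √8)/2, so r₁ = 1 + \sqrt{2}, r₂ = 1 - \sqrt{2}.
General solution: T(n) = A·r₁^n + B·r₂^n.
From the initial conditions, A + B = 2 and r₁A + r₂B = 6.
Since r₁ - r₂ = √8: A = (6 - (2)r₂)/√8 = 1 + \sqrt{2}, and B = 2 - A = 1 - \sqrt{2}.
So T(n) = \left(1 + \sqrt{2}\right)\left(1 + \sqrt{2}\right)^n + \left(1 - \sqrt{2}\right)\left(1 - \sqrt{2}\right)^n.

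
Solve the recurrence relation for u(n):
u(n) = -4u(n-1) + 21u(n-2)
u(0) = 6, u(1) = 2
Characteristic equation: x² + 4x - 21 = 0, which factors as (x - (-7))(x - (3)) = 0.
Roots r₁ = -7, r₂ = 3 (distinct).
General solution: u(n) = A·(-7)^n + B·(3)^n.
From u(0) = 6: A + B = 6.
From u(1) = 2: -7A + 3B = 2.
Solving: A = \frac{8}{5}, B = \frac{22}{5}.
So u(n) = \frac{8 \left(-7\right)^{n}}{5} + \frac{22 \cdot 3^{n}}{5}.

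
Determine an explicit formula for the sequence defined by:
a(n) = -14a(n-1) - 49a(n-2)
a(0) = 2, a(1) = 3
Characteristic equation: x² + 14x + 49 = 0, which is (x - (-7))².
Repeated root r = -7.
General solution: a(n) = (A + Bn)·(-7)^n.
From a(0) = 2: A = 2.
From a(1) = 3: (A + B)·(-7) = 3 ⇒ B = - \frac{17}{7}.
So a(n) = \left(2 - \frac{17 n}{7}\right) \cdot (-7)^n.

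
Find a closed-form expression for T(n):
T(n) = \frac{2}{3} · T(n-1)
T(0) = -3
Pure geometric recurrence with ratio \frac{2}{3}.
By induction T(n) = T(0) · (\frac{2}{3})^n = - 3 \left(\frac{2}{3}\right)^{n}.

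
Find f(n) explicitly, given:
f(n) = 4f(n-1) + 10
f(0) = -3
First-order linear non-homogeneous.
Homogeneous solution: f_h(n) = A·(4)^n.
Try constant particular solution f_p = K: K = 4K + 10 ⇒ K = - \frac{10}{3}.
General: f(n) = A·(4)^n - \frac{10}{3}.
Apply f(0) = -3: A - \frac{10}{3} = -3 ⇒ A = \frac{1}{3}.
So f(n) = \frac{4^{n}}{3} - \frac{10}{3}.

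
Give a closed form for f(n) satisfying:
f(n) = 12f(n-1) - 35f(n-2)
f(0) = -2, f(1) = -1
Characteristic equation: x² - 12x + 35 = 0, which factors as (x - (7))(x - (5)) = 0.
Roots r₁ = 7, r₂ = 5 (distinct).
General solution: f(n) = A·(7)^n + B·(5)^n.
From f(0) = -2: A + B = -2.
From f(1) = -1: 7A + 5B = -1.
Solving: A = \frac{9}{2}, B = - \frac{13}{2}.
So f(n) = - \frac{13 \cdot 5^{n}}{2} + \frac{9 \cdot 7^{n}}{2}.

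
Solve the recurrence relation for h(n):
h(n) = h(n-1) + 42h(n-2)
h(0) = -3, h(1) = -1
Characteristic equation: x² - x - 42 = 0, which factors as (x - (7))(x - (-6)) = 0.
Roots r₁ = 7, r₂ = -6 (distinct).
General solution: h(n) = A·(7)^n + B·(-6)^n.
From h(0) = -3: A + B = -3.
From h(1) = -1: 7A - 6B = -1.
Solving: A = - \frac{19}{13}, B = - \frac{20}{13}.
So h(n) = - \frac{20 \left(-6\right)^{n}}{13} - \frac{19 \cdot 7^{n}}{13}.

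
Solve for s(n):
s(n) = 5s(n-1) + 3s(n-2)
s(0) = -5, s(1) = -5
Characteristic equation: x² - 5x - 3 = 0.
Discriminant Δ = (5)² + 4·(3) = 37.
Roots r₁,₂ = (5 ± √37)/2, so r₁ = \frac{5}{2} + \frac{\sqrt{37}}{2}, r₂ = \frac{5}{2} - \frac{\sqrt{37}}{2}.
General solution: s(n) = A·r₁^n + B·r₂^n.
From the initial conditions, A + B = -5 and r₁A + r₂B = -5.
Since r₁ - r₂ = √37: A = (-5 - (-5)r₂)/√37 = - \frac{5}{2} + \frac{15 \sqrt{37}}{74}, and B = -5 - A = - \frac{5}{2} - \frac{15 \sqrt{37}}{74}.
So s(n) = \left(- \frac{5}{2} + \frac{15 \sqrt{37}}{74}\right)\left(\frac{5}{2} + \frac{\sqrt{37}}{2}\right)^n + \left(- \frac{5}{2} - \frac{15 \sqrt{37}}{74}\right)\left(\frac{5}{2} - \frac{\sqrt{37}}{2}\right)^n.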